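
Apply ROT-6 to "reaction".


Word: "reaction"
Shift: 6
Each letter → (letter + shift) mod 26:
  'r' (17) + 6 = 23 → 'x'
  'e' (4) + 6 = 10 → 'k'
  'a' (0) + 6 = 6 → 'g'
  'c' (2) + 6 = 8 → 'i'
  't' (19) + 6 = 25 → 'z'
  'i' (8) + 6 = 14 → 'o'
  'o' (14) + 6 = 20 → 'u'
  'n' (13) + 6 = 19 → 't'
Result = "xkgizout"


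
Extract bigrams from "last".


Word: "last" (length 4)
Number of bigrams = 4 - 2 + 1 = 3
  Position 0: "la"
  Position 1: "as"
  Position 2: "st"
Bigrams = "la", "as", "st"


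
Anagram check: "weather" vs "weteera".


Word 1: "weather" → sorted: aeehrtw
Word 2: "weteera" → sorted: aeeertw
Same letters? aeehrtw != aeeertw
Anagram = No


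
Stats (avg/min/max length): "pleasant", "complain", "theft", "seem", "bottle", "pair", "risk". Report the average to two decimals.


Lengths: "pleasant"=8, "complain"=8, "theft"=5, "seem"=4, "bottle"=6, "pair"=4, "risk"=4
Sum = 39, Count = 7
Average = 39/7 = 5.57
= avg=5.57, min=4, max=8


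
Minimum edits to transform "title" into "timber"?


Word 1: "title" (length 5)
Word 2: "timber" (length 6)
One optimal edit sequence (insert/delete/substitute each cost 1):
  1. keep 't'
  2. keep 'i'
  3. substitute 't' -> 'm'  (+1)
  4. substitute 'l' -> 'b'  (+1)
  5. keep 'e'
  6. insert 'r'  (+1)
Total edit operations: 3
Edit distance = 3


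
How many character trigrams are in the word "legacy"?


Word: "legacy" (length 6)
Number of 3-grams = length - 3 + 1 = 6 - 3 + 1
= 4


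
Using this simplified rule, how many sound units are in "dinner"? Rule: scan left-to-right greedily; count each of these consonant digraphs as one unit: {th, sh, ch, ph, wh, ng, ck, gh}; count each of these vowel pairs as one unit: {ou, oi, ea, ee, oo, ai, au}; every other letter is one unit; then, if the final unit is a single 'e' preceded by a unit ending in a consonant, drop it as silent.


Word: "dinner" (6 letters)
Left-to-right scan:
  (1) 'd' (letter)
  (2) 'i' (letter)
  (3) 'n' (letter)
  (4) 'n' (letter)
  (5) 'e' (letter)
  (6) 'r' (letter)
Units from scan: 6
Sound units = 6 units


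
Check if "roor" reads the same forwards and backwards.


Word: "roor"
Reversed: "roor"
Forward == Backward? roor == roor
Palindrome = Yes


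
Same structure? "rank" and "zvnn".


Pattern of "rank": [0, 1, 2, 3]
Pattern of "zvnn": [0, 1, 2, 2]
Patterns do not match
Same pattern = No


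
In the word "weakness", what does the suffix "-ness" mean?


Suffix: -ness
Example: weakness (weak + -ness)
Meaning = state of being


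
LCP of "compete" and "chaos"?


Word 1: "compete"
Word 2: "chaos"
Comparing from start:
  Pos 0: 'c' == 'c'
  Pos 1: 'o' != 'h' (stop)
LCP = "c" (length 1)


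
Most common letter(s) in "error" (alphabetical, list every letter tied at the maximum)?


Word: "error"
Letter counts:
  'e': 1
  'o': 1
  'r': 3
Maximum count = 3
Most frequent = 'r' (3 times each)


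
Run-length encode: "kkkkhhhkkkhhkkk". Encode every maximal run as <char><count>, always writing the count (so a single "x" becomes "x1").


String: "kkkkhhhkkkhhkkk"
Scanning for consecutive runs:
  'k' x 4
  'h' x 3
  'k' x 3
  'h' x 2
  'k' x 3
RLE = "k4h3k3h2k3"


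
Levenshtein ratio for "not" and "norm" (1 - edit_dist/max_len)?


Word 1: "not" (length 3)
Word 2: "norm" (length 4)
One optimal edit sequence:
  1. keep 'n'
  2. keep 'o'
  3. insert 'r'  (+1)
  4. substitute 't' -> 'm'  (+1)
Edit distance = 2
Max length = max(3, 4) = 4
Similarity = 1 - 2/4
= 0.5000


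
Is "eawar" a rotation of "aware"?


Word: "aware", Candidate: "eawar"
Method: check if candidate is substring of word+word
"awareaware" contains "eawar"? Yes
Is rotation = Yes


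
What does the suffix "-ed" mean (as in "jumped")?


Suffix: -ed
As in: jumped -> jump + -ed
Meaning = past tense


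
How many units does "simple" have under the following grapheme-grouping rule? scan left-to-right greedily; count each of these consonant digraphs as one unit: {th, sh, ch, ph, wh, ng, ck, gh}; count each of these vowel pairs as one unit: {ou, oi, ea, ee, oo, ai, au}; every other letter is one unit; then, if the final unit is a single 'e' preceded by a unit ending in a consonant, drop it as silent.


Word: "simple" (6 letters)
Left-to-right scan:
  [1] 's' (letter)
  [2] 'i' (letter)
  [3] 'm' (letter)
  [4] 'p' (letter)
  [5] 'l' (letter)
  [6] 'e' (letter)
Units from scan: 6
Final unit is 'e' after a consonant -> drop as silent (-1)
Sound units = 5 units


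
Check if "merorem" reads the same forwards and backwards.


Word: "merorem"
Reversed: "merorem"
Forward == Backward? merorem == merorem
Palindrome = Yes


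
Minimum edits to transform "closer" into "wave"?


Word 1: "closer" (length 6)
Word 2: "wave" (length 4)
One optimal edit sequence (insert/delete/substitute each cost 1):
  1. delete 'c'  (+1)
  2. substitute 'l' -> 'w'  (+1)
  3. substitute 'o' -> 'a'  (+1)
  4. substitute 's' -> 'v'  (+1)
  5. keep 'e'
  6. delete 'r'  (+1)
Total edit operations: 5
Edit distance = 5


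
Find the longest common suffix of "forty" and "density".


Word 1: "forty"
Word 2: "density"
Comparing from end:
  Pos -1: 'y' == 'y'
  Pos -2: 't' == 't'
  Pos -3: 'r' != 'i' (stop)
LCS = "ty" (length 2)


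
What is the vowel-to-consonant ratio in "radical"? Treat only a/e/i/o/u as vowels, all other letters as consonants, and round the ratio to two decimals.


Word: "radical"
Vowels (a,e,i,o,u): 3
Consonants: 4
Ratio = 3/4
= 0.75


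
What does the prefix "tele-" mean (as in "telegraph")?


Prefix: tele-
Example: telegraph = tele- + graph
Meaning = distant


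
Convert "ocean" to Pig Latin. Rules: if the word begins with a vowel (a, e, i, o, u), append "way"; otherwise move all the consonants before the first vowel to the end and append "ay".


Word: "ocean"
Starts with vowel → add 'way'
Pig Latin = "oceanway"


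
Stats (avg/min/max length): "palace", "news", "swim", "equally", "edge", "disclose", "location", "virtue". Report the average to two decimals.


Lengths: "palace"=6, "news"=4, "swim"=4, "equally"=7, "edge"=4, "disclose"=8, "location"=8, "virtue"=6
Sum = 47, Count = 8
Average = 47/8 = 5.88
= avg=5.88, min=4, max=8


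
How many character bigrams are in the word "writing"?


Word: "writing" (length 7)
Number of 2-grams = length - 2 + 1 = 7 - 2 + 1
= 6


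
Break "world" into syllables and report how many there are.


Word: "world"
Syllable breakdown: world
Counting: 1 part
= 1 syllable


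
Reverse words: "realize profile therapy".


Original: "realize profile therapy"
Words (1..n): realize | profile | therapy
Reversed (n..1): therapy | profile | realize
Result = "therapy profile realize"


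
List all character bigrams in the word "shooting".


Word: "shooting" (length 8)
Number of bigrams = 8 - 2 + 1 = 7
  Position 0: "sh"
  Position 1: "ho"
  Position 2: "oo"
  Position 3: "ot"
  Position 4: "ti"
  Position 5: "in"
  Position 6: "ng"
Bigrams = "sh", "ho", "oo", "ot", "ti", "in", "ng"


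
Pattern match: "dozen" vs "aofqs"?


Pattern of "dozen": [0, 1, 2, 3, 4]
Pattern of "aofqs": [0, 1, 2, 3, 4]
Patterns match
Same pattern = Yes


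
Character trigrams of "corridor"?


Word: "corridor" (length 8)
Number of trigrams = 8 - 3 + 1 = 6
  Position 0: "cor"
  Position 1: "orr"
  Position 2: "rri"
  Position 3: "rid"
  Position 4: "ido"
  Position 5: "dor"
Trigrams = "cor", "orr", "rri", "rid", "ido", "dor"


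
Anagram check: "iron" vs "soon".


Word 1: "iron" → sorted: inor
Word 2: "soon" → sorted: noos
Same letters? inor != noos
Anagram = No


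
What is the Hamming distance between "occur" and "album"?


Comparing character by character (same length = 5):
  Pos 0: 'o' vs 'a' !=
  Pos 1: 'c' vs 'l' !=
  Pos 2: 'c' vs 'b' !=
  Pos 3: 'u' vs 'u' =
  Pos 4: 'r' vs 'm' !=
Hamming distance = 4


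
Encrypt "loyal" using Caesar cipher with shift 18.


Word: "loyal"
Shift: 18
Each letter → (letter + shift) mod 26:
  'l' (11) + 18 = 3 → 'd'
  'o' (14) + 18 = 6 → 'g'
  'y' (24) + 18 = 16 → 'q'
  'a' (0) + 18 = 18 → 's'
  'l' (11) + 18 = 3 → 'd'
Result = "dgqsd"


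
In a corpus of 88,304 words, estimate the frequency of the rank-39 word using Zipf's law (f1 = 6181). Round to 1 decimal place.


Zipf's law: f(r) = f(1) / r
f(1) = 6181
f(39) = 6181 / 39
= 158.5 occurrences


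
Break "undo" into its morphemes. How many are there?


Word: "undo"
Morphemes: un- + do
Each morpheme carries meaning
= 2 morphemes


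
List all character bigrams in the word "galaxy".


Word: "galaxy" (length 6)
Number of bigrams = 6 - 2 + 1 = 5
  Position 0: "ga"
  Position 1: "al"
  Position 2: "la"
  Position 3: "ax"
  Position 4: "xy"
Bigrams = "ga", "al", "la", "ax", "xy"


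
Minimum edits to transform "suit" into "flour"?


Word 1: "suit" (length 4)
Word 2: "flour" (length 5)
One optimal edit sequence (insert/delete/substitute each cost 1):
  1. insert 'f'  (+1)
  2. substitute 's' -> 'l'  (+1)
  3. substitute 'u' -> 'o'  (+1)
  4. substitute 'i' -> 'u'  (+1)
  5. substitute 't' -> 'r'  (+1)
Total edit operations: 5
Edit distance = 5


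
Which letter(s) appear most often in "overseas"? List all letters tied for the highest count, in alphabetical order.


Word: "overseas"
Letter counts:
  'a': 1
  'e': 2
  'o': 1
  'r': 1
  's': 2
  'v': 1
Maximum count = 2
Most frequent = 'e', 's' (2 times each)


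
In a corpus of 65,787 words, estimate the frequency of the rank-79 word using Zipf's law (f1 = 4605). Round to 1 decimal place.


Zipf's law: f(r) = f(1) / r
f(1) = 4605
f(79) = 4605 / 79
= 58.3 occurrences


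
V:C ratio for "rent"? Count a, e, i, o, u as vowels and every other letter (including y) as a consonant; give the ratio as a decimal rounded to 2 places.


Word: "rent"
Vowels (a,e,i,o,u): 1
Consonants: 3
Ratio = 1/3
= 0.33


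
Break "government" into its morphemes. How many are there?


Word: "government"
Morphemes: govern / -ment
Each morpheme carries meaning
= 2 morphemes


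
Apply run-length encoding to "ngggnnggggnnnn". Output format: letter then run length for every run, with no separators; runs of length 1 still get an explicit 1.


String: "ngggnnggggnnnn"
Scanning for consecutive runs:
  'n' x 1
  'g' x 3
  'n' x 2
  'g' x 4
  'n' x 4
RLE = "n1g3n2g4n4"


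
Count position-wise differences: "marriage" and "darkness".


Comparing character by character (same length = 8):
  Pos 0: 'm' vs 'd' !=
  Pos 1: 'a' vs 'a' =
  Pos 2: 'r' vs 'r' =
  Pos 3: 'r' vs 'k' !=
  Pos 4: 'i' vs 'n' !=
  Pos 5: 'a' vs 'e' !=
  Pos 6: 'g' vs 's' !=
  Pos 7: 'e' vs 's' !=
Hamming distance = 6


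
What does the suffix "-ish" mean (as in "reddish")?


Suffix: -ish
Example: reddish (red + -ish, with a spelling change)
Meaning = somewhat / having the qualities of


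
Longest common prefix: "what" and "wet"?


Word 1: "what"
Word 2: "wet"
Comparing from start:
  Pos 0: 'w' == 'w'
  Pos 1: 'h' != 'e' (stop)
LCP = "w" (length 1)


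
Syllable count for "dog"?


Word: "dog"
Syllable breakdown: dog
Counting: 1 part
= 1 syllable


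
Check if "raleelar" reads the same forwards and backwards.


Word: "raleelar"
Reversed: "raleelar"
Forward == Backward? raleelar == raleelar
Palindrome = Yes


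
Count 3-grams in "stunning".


Word: "stunning" (length 8)
Number of 3-grams = length - 3 + 1 = 8 - 3 + 1
= 6


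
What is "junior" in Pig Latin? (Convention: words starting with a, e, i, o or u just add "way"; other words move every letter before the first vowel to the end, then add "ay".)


Word: "junior"
Starts with consonant(s) → move to end, add 'ay'
Consonant cluster: "j"
Pig Latin = "uniorjay"


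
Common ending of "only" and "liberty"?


Word 1: "only"
Word 2: "liberty"
Comparing from end:
  Pos -1: 'y' == 'y'
  Pos -2: 'l' != 't' (stop)
LCS = "y" (length 1)


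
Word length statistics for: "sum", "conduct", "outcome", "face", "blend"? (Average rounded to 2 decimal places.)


Lengths: "sum"=3, "conduct"=7, "outcome"=7, "face"=4, "blend"=5
Sum = 26, Count = 5
Average = 26/5 = 5.20
= avg=5.20, min=3, max=7


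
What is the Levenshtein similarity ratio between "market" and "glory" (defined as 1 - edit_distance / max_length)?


Word 1: "market" (length 6)
Word 2: "glory" (length 5)
One optimal edit sequence:
  1. delete 'm'  (+1)
  2. substitute 'a' -> 'g'  (+1)
  3. substitute 'r' -> 'l'  (+1)
  4. substitute 'k' -> 'o'  (+1)
  5. substitute 'e' -> 'r'  (+1)
  6. substitute 't' -> 'y'  (+1)
Edit distance = 6
Max length = max(6, 5) = 6
Similarity = 1 - 6/6
= 0.0000


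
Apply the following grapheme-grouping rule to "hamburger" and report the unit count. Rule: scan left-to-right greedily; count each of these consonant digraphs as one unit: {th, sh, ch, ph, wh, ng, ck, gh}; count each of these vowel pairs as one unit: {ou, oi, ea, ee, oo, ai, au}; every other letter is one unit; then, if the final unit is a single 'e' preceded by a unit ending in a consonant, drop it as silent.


Word: "hamburger" (9 letters)
Left-to-right scan:
  [1] 'h' (letter)
  [2] 'a' (letter)
  [3] 'm' (letter)
  [4] 'b' (letter)
  [5] 'u' (letter)
  [6] 'r' (letter)
  [7] 'g' (letter)
  [8] 'e' (letter)
  [9] 'r' (letter)
Units from scan: 9
Sound units = 9 units


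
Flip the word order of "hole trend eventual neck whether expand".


Original: "hole trend eventual neck whether expand"
Words (1..n): hole | trend | eventual | neck | whether | expand
Reversed (n..1): expand | whether | neck | eventual | trend | hole
Result = "expand whether neck eventual trend hole"


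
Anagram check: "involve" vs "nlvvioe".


Word 1: "involve" → sorted: eilnovv
Word 2: "nlvvioe" → sorted: eilnovv
Same letters? eilnovv == eilnovv
Anagram = Yes


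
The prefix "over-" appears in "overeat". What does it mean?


Prefix: over-
As in: overeat -> over- + eat
Meaning = excessive


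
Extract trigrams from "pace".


Word: "pace" (length 4)
Number of trigrams = 4 - 3 + 1 = 2
  Position 0: "pac"
  Position 1: "ace"
Trigrams = "pac", "ace"


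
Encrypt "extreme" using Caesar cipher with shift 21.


Word: "extreme"
Shift: 21
Each letter → (letter + shift) mod 26:
  'e' (4) + 21 = 25 → 'z'
  'x' (23) + 21 = 18 → 's'
  't' (19) + 21 = 14 → 'o'
  'r' (17) + 21 = 12 → 'm'
  'e' (4) + 21 = 25 → 'z'
  'm' (12) + 21 = 7 → 'h'
  'e' (4) + 21 = 25 → 'z'
Result = "zsomzhz"


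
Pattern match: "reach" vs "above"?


Pattern of "reach": [0, 1, 2, 3, 4]
Pattern of "above": [0, 1, 2, 3, 4]
Patterns match
Same pattern = Yes


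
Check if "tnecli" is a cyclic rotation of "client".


Word: "client", Candidate: "tnecli"
Method: check if candidate is substring of word+word
"clientclient" contains "tnecli"? No
Is rotation = No


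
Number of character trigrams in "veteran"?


Word: "veteran" (length 7)
Number of 3-grams = length - 3 + 1 = 7 - 3 + 1
= 5


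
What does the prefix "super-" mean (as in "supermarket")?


Prefix: super-
As in: supermarket -> super- + market
Meaning = above / beyond


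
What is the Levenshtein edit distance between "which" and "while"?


Word 1: "which" (length 5)
Word 2: "while" (length 5)
One optimal edit sequence (insert/delete/substitute each cost 1):
  1. keep 'w'
  2. keep 'h'
  3. keep 'i'
  4. substitute 'c' -> 'l'  (+1)
  5. substitute 'h' -> 'e'  (+1)
Total edit operations: 2
Edit distance = 2


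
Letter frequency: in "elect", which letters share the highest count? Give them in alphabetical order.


Word: "elect"
Letter counts:
  'c': 1
  'e': 2
  'l': 1
  't': 1
Maximum count = 2
Most frequent = 'e' (2 times each)


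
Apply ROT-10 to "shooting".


Word: "shooting"
Shift: 10
Each letter → (letter + shift) mod 26:
  's' (18) + 10 = 2 → 'c'
  'h' (7) + 10 = 17 → 'r'
  'o' (14) + 10 = 24 → 'y'
  'o' (14) + 10 = 24 → 'y'
  't' (19) + 10 = 3 → 'd'
  'i' (8) + 10 = 18 → 's'
  'n' (13) + 10 = 23 → 'x'
  'g' (6) + 10 = 16 → 'q'
Result = "cryydsxq"


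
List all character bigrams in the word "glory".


Word: "glory" (length 5)
Number of bigrams = 5 - 2 + 1 = 4
  Position 0: "gl"
  Position 1: "lo"
  Position 2: "or"
  Position 3: "ry"
Bigrams = "gl", "lo", "or", "ry"


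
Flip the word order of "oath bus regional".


Original: "oath bus regional"
Words (1..n): oath | bus | regional
Reversed (n..1): regional | bus | oath
Result = "regional bus oath"


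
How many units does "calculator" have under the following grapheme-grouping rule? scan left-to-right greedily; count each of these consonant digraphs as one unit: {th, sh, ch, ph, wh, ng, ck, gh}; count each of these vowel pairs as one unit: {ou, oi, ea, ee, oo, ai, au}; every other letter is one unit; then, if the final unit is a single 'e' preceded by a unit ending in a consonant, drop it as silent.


Word: "calculator" (10 letters)
Left-to-right scan:
  (1) 'c' (letter)
  (2) 'a' (letter)
  (3) 'l' (letter)
  (4) 'c' (letter)
  (5) 'u' (letter)
  (6) 'l' (letter)
  (7) 'a' (letter)
  (8) 't' (letter)
  (9) 'o' (letter)
  (10) 'r' (letter)
Units from scan: 10
Sound units = 10 units


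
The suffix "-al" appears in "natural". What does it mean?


Suffix: -al
As in: natural -> nature + -al, with a spelling change
Meaning = relating to


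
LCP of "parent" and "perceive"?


Word 1: "parent"
Word 2: "perceive"
Comparing from start:
  Pos 0: 'p' == 'p'
  Pos 1: 'a' != 'e' (stop)
LCP = "p" (length 1)


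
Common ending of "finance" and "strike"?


Word 1: "finance"
Word 2: "strike"
Comparing from end:
  Pos -1: 'e' == 'e'
  Pos -2: 'c' != 'k' (stop)
LCS = "e" (length 1)


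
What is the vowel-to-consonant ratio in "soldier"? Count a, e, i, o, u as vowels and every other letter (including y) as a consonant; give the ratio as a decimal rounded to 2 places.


Word: "soldier"
Vowels (a,e,i,o,u): 3
Consonants: 4
Ratio = 3/4
= 0.75


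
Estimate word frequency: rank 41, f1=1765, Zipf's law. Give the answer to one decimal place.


Zipf's law: f(r) = f(1) / r
f(1) = 1765
f(41) = 1765 / 41
= 43.0 occurrences


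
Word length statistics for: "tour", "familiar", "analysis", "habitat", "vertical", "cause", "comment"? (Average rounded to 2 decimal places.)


Lengths: "tour"=4, "familiar"=8, "analysis"=8, "habitat"=7, "vertical"=8, "cause"=5, "comment"=7
Sum = 47, Count = 7
Average = 47/7 = 6.71
= avg=6.71, min=4, max=8


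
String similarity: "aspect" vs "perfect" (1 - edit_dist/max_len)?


Word 1: "aspect" (length 6)
Word 2: "perfect" (length 7)
One optimal edit sequence:
  1. insert 'p'  (+1)
  2. substitute 'a' -> 'e'  (+1)
  3. substitute 's' -> 'r'  (+1)
  4. substitute 'p' -> 'f'  (+1)
  5. keep 'e'
  6. keep 'c'
  7. keep 't'
Edit distance = 4
Max length = max(6, 7) = 7
Similarity = 1 - 4/7
= 0.4286


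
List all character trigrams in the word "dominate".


Word: "dominate" (length 8)
Number of trigrams = 8 - 3 + 1 = 6
  Position 0: "dom"
  Position 1: "omi"
  Position 2: "min"
  Position 3: "ina"
  Position 4: "nat"
  Position 5: "ate"
Trigrams = "dom", "omi", "min", "ina", "nat", "ate"


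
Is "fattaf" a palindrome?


Word: "fattaf"
Reversed: "fattaf"
Forward == Backward? fattaf == fattaf
Palindrome = Yes


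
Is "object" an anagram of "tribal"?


Word 1: "tribal" → sorted: abilrt
Word 2: "object" → sorted: bcejot
Same letters? abilrt != bcejot
Anagram = No


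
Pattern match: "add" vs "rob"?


Pattern of "add": [0, 1, 1]
Pattern of "rob": [0, 1, 2]
Patterns do not match
Same pattern = No


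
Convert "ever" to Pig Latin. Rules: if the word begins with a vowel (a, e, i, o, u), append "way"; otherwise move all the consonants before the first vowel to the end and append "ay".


Word: "ever"
Starts with vowel → add 'way'
Pig Latin = "everway"


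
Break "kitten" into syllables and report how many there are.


Word: "kitten"
Syllable breakdown: kit | ten
Counting: 2 parts
= 2 syllables


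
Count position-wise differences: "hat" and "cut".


Comparing character by character (same length = 3):
  Pos 0: 'h' vs 'c' !=
  Pos 1: 'a' vs 'u' !=
  Pos 2: 't' vs 't' =
Hamming distance = 2


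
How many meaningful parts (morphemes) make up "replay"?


Word: "replay"
Morphemes: re- | play
Each morpheme carries meaning
= 2 morphemes


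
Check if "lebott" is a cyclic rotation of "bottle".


Word: "bottle", Candidate: "lebott"
Method: check if candidate is substring of word+word
"bottlebottle" contains "lebott"? Yes
Is rotation = Yes


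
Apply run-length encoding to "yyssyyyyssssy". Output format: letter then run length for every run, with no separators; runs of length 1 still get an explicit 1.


String: "yyssyyyyssssy"
Scanning for consecutive runs:
  'y' x 2
  's' x 2
  'y' x 4
  's' x 4
  'y' x 1
RLE = "y2s2y4s4y1"


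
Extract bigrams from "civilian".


Word: "civilian" (length 8)
Number of bigrams = 8 - 2 + 1 = 7
  Position 0: "ci"
  Position 1: "iv"
  Position 2: "vi"
  Position 3: "il"
  Position 4: "li"
  Position 5: "ia"
  Position 6: "an"
Bigrams = "ci", "iv", "vi", "il", "li", "ia", "an"


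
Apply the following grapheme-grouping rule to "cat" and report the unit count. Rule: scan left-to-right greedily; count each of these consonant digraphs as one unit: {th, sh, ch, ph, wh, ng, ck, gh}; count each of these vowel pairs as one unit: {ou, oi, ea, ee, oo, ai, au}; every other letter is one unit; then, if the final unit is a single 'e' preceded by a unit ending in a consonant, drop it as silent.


Word: "cat" (3 letters)
Left-to-right scan:
  (1) 'c' (letter)
  (2) 'a' (letter)
  (3) 't' (letter)
Units from scan: 3
Sound units = 3 units


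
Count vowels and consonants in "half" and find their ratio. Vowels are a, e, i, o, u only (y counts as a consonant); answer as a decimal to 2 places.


Word: "half"
Vowels (a,e,i,o,u): 1
Consonants: 3
Ratio = 1/3
= 0.33


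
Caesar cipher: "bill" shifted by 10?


Word: "bill"
Shift: 10
Each letter → (letter + shift) mod 26:
  'b' (1) + 10 = 11 → 'l'
  'i' (8) + 10 = 18 → 's'
  'l' (11) + 10 = 21 → 'v'
  'l' (11) + 10 = 21 → 'v'
Result = "lsvv"


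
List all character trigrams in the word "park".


Word: "park" (length 4)
Number of trigrams = 4 - 3 + 1 = 2
  Position 0: "par"
  Position 1: "ark"
Trigrams = "par", "ark"


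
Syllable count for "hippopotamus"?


Word: "hippopotamus"
Syllable breakdown: hip-po-pot-a-mus
Counting: 5 parts
= 5 syllables


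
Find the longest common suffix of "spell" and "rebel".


Word 1: "spell"
Word 2: "rebel"
Comparing from end:
  Pos -1: 'l' == 'l'
  Pos -2: 'l' != 'e' (stop)
LCS = "l" (length 1)


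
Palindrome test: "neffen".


Word: "neffen"
Reversed: "neffen"
Forward == Backward? neffen == neffen
Palindrome = Yes


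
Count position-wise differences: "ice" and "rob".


Comparing character by character (same length = 3):
  Pos 0: 'i' vs 'r' !=
  Pos 1: 'c' vs 'o' !=
  Pos 2: 'e' vs 'b' !=
Hamming distance = 3


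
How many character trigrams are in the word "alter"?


Word: "alter" (length 5)
Number of 3-grams = length - 3 + 1 = 5 - 3 + 1
= 3


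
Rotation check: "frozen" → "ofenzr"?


Word: "frozen", Candidate: "ofenzr"
Method: check if candidate is substring of word+word
"frozenfrozen" contains "ofenzr"? No
Is rotation = No


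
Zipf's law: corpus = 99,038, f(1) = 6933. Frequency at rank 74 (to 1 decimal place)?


Zipf's law: f(r) = f(1) / r
f(1) = 6933
f(74) = 6933 / 74
= 93.7 occurrences


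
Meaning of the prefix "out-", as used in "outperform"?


Prefix: out-
Example: outperform = out- + perform
Meaning = surpass


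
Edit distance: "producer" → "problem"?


Word 1: "producer" (length 8)
Word 2: "problem" (length 7)
One optimal edit sequence (insert/delete/substitute each cost 1):
  1. keep 'p'
  2. keep 'r'
  3. keep 'o'
  4. delete 'd'  (+1)
  5. substitute 'u' -> 'b'  (+1)
  6. substitute 'c' -> 'l'  (+1)
  7. keep 'e'
  8. substitute 'r' -> 'm'  (+1)
Total edit operations: 4
Edit distance = 4


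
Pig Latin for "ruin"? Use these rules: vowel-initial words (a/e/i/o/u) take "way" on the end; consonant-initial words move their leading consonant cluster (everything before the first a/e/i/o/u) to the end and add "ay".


Word: "ruin"
Starts with consonant(s) → move to end, add 'ay'
Consonant cluster: "r"
Pig Latin = "uinray"


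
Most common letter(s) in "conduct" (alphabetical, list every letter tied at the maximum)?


Word: "conduct"
Letter counts:
  'c': 2
  'd': 1
  'n': 1
  'o': 1
  't': 1
  'u': 1
Maximum count = 2
Most frequent = 'c' (2 times each)


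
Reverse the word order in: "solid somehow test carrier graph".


Original: "solid somehow test carrier graph"
Words (1..n): solid | somehow | test | carrier | graph
Reversed (n..1): graph | carrier | test | somehow | solid
Result = "graph carrier test somehow solid"


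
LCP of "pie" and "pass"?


Word 1: "pie"
Word 2: "pass"
Comparing from start:
  Pos 0: 'p' == 'p'
  Pos 1: 'i' != 'a' (stop)
LCP = "p" (length 1)


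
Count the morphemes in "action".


Word: "action"
Morphemes: act / -ion
Each morpheme carries meaning
= 2 morphemes


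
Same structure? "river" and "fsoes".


Pattern of "river": [0, 1, 2, 3, 0]
Pattern of "fsoes": [0, 1, 2, 3, 1]
Patterns do not match
Same pattern = No


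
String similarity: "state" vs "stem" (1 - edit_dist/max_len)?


Word 1: "state" (length 5)
Word 2: "stem" (length 4)
One optimal edit sequence:
  1. keep 's'
  2. keep 't'
  3. delete 'a'  (+1)
  4. substitute 't' -> 'e'  (+1)
  5. substitute 'e' -> 'm'  (+1)
Edit distance = 3
Max length = max(5, 4) = 5
Similarity = 1 - 3/5
= 0.4000


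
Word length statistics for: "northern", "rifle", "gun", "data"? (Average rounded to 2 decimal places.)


Lengths: "northern"=8, "rifle"=5, "gun"=3, "data"=4
Sum = 20, Count = 4
Average = 20/4 = 5.00
= avg=5.00, min=3, max=8


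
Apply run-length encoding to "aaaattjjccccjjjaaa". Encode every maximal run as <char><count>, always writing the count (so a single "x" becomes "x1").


String: "aaaattjjccccjjjaaa"
Scanning for consecutive runs:
  'a' x 4
  't' x 2
  'j' x 2
  'c' x 4
  'j' x 3
  'a' x 3
RLE = "a4t2j2c4j3a3"


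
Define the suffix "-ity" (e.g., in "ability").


Suffix: -ity
Example: ability (able + -ity, with a spelling change)
Meaning = quality of


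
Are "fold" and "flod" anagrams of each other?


Word 1: "fold" → sorted: dflo
Word 2: "flod" → sorted: dflo
Same letters? dflo == dflo
Anagram = Yes


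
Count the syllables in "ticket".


Word: "ticket"
Syllable breakdown: tick | et
Counting: 2 parts
= 2 syllables


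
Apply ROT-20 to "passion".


Word: "passion"
Shift: 20
Each letter → (letter + shift) mod 26:
  'p' (15) + 20 = 9 → 'j'
  'a' (0) + 20 = 20 → 'u'
  's' (18) + 20 = 12 → 'm'
  's' (18) + 20 = 12 → 'm'
  'i' (8) + 20 = 2 → 'c'
  'o' (14) + 20 = 8 → 'i'
  'n' (13) + 20 = 7 → 'h'
Result = "jummcih"


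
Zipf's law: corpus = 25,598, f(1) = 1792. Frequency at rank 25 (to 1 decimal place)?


Zipf's law: f(r) = f(1) / r
f(1) = 1792
f(25) = 1792 / 25
= 71.7 occurrences


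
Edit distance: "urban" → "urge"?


Word 1: "urban" (length 5)
Word 2: "urge" (length 4)
One optimal edit sequence (insert/delete/substitute each cost 1):
  1. keep 'u'
  2. keep 'r'
  3. delete 'b'  (+1)
  4. substitute 'a' -> 'g'  (+1)
  5. substitute 'n' -> 'e'  (+1)
Total edit operations: 3
Edit distance = 3


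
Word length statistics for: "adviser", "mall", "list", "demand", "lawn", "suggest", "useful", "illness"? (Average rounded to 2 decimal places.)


Lengths: "adviser"=7, "mall"=4, "list"=4, "demand"=6, "lawn"=4, "suggest"=7, "useful"=6, "illness"=7
Sum = 45, Count = 8
Average = 45/8 = 5.63
= avg=5.63, min=4, max=7


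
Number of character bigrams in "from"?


Word: "from" (length 4)
Number of 2-grams = length - 2 + 1 = 4 - 2 + 1
= 3


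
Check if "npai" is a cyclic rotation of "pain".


Word: "pain", Candidate: "npai"
Method: check if candidate is substring of word+word
"painpain" contains "npai"? Yes
Is rotation = Yes


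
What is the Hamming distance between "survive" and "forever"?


Comparing character by character (same length = 7):
  Pos 0: 's' vs 'f' !=
  Pos 1: 'u' vs 'o' !=
  Pos 2: 'r' vs 'r' =
  Pos 3: 'v' vs 'e' !=
  Pos 4: 'i' vs 'v' !=
  Pos 5: 'v' vs 'e' !=
  Pos 6: 'e' vs 'r' !=
Hamming distance = 6


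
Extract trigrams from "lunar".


Word: "lunar" (length 5)
Number of trigrams = 5 - 3 + 1 = 3
  Position 0: "lun"
  Position 1: "una"
  Position 2: "nar"
Trigrams = "lun", "una", "nar"


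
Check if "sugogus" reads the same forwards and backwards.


Word: "sugogus"
Reversed: "sugogus"
Forward == Backward? sugogus == sugogus
Palindrome = Yes


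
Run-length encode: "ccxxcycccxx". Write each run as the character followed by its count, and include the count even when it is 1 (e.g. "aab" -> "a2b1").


String: "ccxxcycccxx"
Scanning for consecutive runs:
  'c' x 2
  'x' x 2
  'c' x 1
  'y' x 1
  'c' x 3
  'x' x 2
RLE = "c2x2c1y1c3x2"


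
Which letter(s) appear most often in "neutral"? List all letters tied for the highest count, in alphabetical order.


Word: "neutral"
Letter counts:
  'a': 1
  'e': 1
  'l': 1
  'n': 1
  'r': 1
  't': 1
  'u': 1
Maximum count = 1
Most frequent = 'a', 'e', 'l', 'n', 'r', 't', 'u' (1 time each)


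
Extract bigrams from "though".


Word: "though" (length 6)
Number of bigrams = 6 - 2 + 1 = 5
  Position 0: "th"
  Position 1: "ho"
  Position 2: "ou"
  Position 3: "ug"
  Position 4: "gh"
Bigrams = "th", "ho", "ou", "ug", "gh"


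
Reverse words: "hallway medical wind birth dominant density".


Original: "hallway medical wind birth dominant density"
Words (1..n): hallway | medical | wind | birth | dominant | density
Reversed (n..1): density | dominant | birth | wind | medical | hallway
Result = "density dominant birth wind medical hallway"


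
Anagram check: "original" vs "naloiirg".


Word 1: "original" → sorted: agiilnor
Word 2: "naloiirg" → sorted: agiilnor
Same letters? agiilnor == agiilnor
Anagram = Yes


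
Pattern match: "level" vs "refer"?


Pattern of "level": [0, 1, 2, 1, 0]
Pattern of "refer": [0, 1, 2, 1, 0]
Patterns match
Same pattern = Yes


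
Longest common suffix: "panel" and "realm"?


Word 1: "panel"
Word 2: "realm"
Comparing from end:
  Pos -1: 'l' != 'm' (stop)
LCS = "" (length 0)


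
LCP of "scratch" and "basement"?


Word 1: "scratch"
Word 2: "basement"
Comparing from start:
  Pos 0: 's' != 'b' (stop)
LCP = "" (length 0)


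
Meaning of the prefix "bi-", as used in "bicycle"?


Prefix: bi-
Example: bicycle (bi- + cycle)
Meaning = two


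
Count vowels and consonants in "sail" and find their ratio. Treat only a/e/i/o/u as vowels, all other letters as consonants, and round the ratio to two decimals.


Word: "sail"
Vowels (a,e,i,o,u): 2
Consonants: 2
Ratio = 2/2
= 1.00


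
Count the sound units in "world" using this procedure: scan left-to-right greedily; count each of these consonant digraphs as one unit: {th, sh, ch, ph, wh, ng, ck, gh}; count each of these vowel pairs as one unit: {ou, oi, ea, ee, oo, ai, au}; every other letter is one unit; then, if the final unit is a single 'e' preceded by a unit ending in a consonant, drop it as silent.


Word: "world" (5 letters)
Left-to-right scan:
  (1) 'w' (letter)
  (2) 'o' (letter)
  (3) 'r' (letter)
  (4) 'l' (letter)
  (5) 'd' (letter)
Units from scan: 5
Sound units = 5 units


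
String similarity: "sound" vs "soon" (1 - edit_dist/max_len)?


Word 1: "sound" (length 5)
Word 2: "soon" (length 4)
One optimal edit sequence:
  1. keep 's'
  2. keep 'o'
  3. substitute 'u' -> 'o'  (+1)
  4. keep 'n'
  5. delete 'd'  (+1)
Edit distance = 2
Max length = max(5, 4) = 5
Similarity = 1 - 2/5
= 0.6000


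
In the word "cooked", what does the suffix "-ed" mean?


Suffix: -ed
Example: cooked = cook + -ed
Meaning = past tense


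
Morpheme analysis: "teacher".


Word: "teacher"
Morphemes: teach + -er
Each morpheme carries meaning
= 2 morphemes


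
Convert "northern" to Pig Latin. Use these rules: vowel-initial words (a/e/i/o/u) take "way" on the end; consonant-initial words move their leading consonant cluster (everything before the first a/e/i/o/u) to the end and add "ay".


Word: "northern"
Starts with consonant(s) → move to end, add 'ay'
Consonant cluster: "n"
Pig Latin = "orthernnay"


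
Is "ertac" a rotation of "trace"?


Word: "trace", Candidate: "ertac"
Method: check if candidate is substring of word+word
"tracetrace" contains "ertac"? No
Is rotation = No


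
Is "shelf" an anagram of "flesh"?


Word 1: "flesh" → sorted: efhls
Word 2: "shelf" → sorted: efhls
Same letters? efhls == efhls
Anagram = Yes


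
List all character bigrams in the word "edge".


Word: "edge" (length 4)
Number of bigrams = 4 - 2 + 1 = 3
  Position 0: "ed"
  Position 1: "dg"
  Position 2: "ge"
Bigrams = "ed", "dg", "ge"


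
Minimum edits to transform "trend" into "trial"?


Word 1: "trend" (length 5)
Word 2: "trial" (length 5)
One optimal edit sequence (insert/delete/substitute each cost 1):
  1. keep 't'
  2. keep 'r'
  3. substitute 'e' -> 'i'  (+1)
  4. substitute 'n' -> 'a'  (+1)
  5. substitute 'd' -> 'l'  (+1)
Total edit operations: 3
Edit distance = 3


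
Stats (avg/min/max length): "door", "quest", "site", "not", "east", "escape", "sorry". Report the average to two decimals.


Lengths: "door"=4, "quest"=5, "site"=4, "not"=3, "east"=4, "escape"=6, "sorry"=5
Sum = 31, Count = 7
Average = 31/7 = 4.43
= avg=4.43, min=3, max=6


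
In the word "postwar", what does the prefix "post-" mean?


Prefix: post-
Example: postwar (post- + war)
Meaning = after


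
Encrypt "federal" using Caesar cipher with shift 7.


Word: "federal"
Shift: 7
Each letter → (letter + shift) mod 26:
  'f' (5) + 7 = 12 → 'm'
  'e' (4) + 7 = 11 → 'l'
  'd' (3) + 7 = 10 → 'k'
  'e' (4) + 7 = 11 → 'l'
  'r' (17) + 7 = 24 → 'y'
  'a' (0) + 7 = 7 → 'h'
  'l' (11) + 7 = 18 → 's'
Result = "mlklyhs"


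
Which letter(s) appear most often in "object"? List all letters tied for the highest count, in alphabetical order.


Word: "object"
Letter counts:
  'b': 1
  'c': 1
  'e': 1
  'j': 1
  'o': 1
  't': 1
Maximum count = 1
Most frequent = 'b', 'c', 'e', 'j', 'o', 't' (1 time each)


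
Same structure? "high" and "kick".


Pattern of "high": [0, 1, 2, 0]
Pattern of "kick": [0, 1, 2, 0]
Patterns match
Same pattern = Yes


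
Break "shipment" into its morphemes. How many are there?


Word: "shipment"
Morphemes: ship + -ment
Each morpheme carries meaning
= 2 morphemes


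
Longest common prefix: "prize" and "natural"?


Word 1: "prize"
Word 2: "natural"
Comparing from start:
  Pos 0: 'p' != 'n' (stop)
LCP = "" (length 0)


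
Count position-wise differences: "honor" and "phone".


Comparing character by character (same length = 5):
  Pos 0: 'h' vs 'p' !=
  Pos 1: 'o' vs 'h' !=
  Pos 2: 'n' vs 'o' !=
  Pos 3: 'o' vs 'n' !=
  Pos 4: 'r' vs 'e' !=
Hamming distance = 5


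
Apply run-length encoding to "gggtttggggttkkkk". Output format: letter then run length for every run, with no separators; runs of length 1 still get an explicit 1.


String: "gggtttggggttkkkk"
Scanning for consecutive runs:
  'g' x 3
  't' x 3
  'g' x 4
  't' x 2
  'k' x 4
RLE = "g3t3g4t2k4"


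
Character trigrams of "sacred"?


Word: "sacred" (length 6)
Number of trigrams = 6 - 3 + 1 = 4
  Position 0: "sac"
  Position 1: "acr"
  Position 2: "cre"
  Position 3: "red"
Trigrams = "sac", "acr", "cre", "red"


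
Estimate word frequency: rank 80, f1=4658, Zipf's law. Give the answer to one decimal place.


Zipf's law: f(r) = f(1) / r
f(1) = 4658
f(80) = 4658 / 80
= 58.2 occurrences


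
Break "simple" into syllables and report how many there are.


Word: "simple"
Syllable breakdown: sim | ple
Counting: 2 parts
= 2 syllables


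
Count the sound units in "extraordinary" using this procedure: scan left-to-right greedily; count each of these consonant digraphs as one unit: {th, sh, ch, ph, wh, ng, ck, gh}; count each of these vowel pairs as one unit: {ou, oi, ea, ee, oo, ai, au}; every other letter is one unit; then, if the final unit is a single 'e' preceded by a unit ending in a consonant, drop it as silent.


Word: "extraordinary" (13 letters)
Left-to-right scan:
  (1) 'e' (letter)
  (2) 'x' (letter)
  (3) 't' (letter)
  (4) 'r' (letter)
  (5) 'a' (letter)
  (6) 'o' (letter)
  (7) 'r' (letter)
  (8) 'd' (letter)
  (9) 'i' (letter)
  (10) 'n' (letter)
  (11) 'a' (letter)
  (12) 'r' (letter)
  (13) 'y' (letter)
Units from scan: 13
Sound units = 13 units


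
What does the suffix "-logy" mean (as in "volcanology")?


Suffix: -logy
Example: volcanology = volcano + -logy
Meaning = study of


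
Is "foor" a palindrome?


Word: "foor"
Reversed: "roof"
Forward == Backward? foor != roof
Palindrome = No


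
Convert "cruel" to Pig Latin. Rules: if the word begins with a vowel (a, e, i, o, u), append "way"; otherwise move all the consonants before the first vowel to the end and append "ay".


Word: "cruel"
Starts with consonant(s) → move to end, add 'ay'
Consonant cluster: "cr"
Pig Latin = "uelcray"


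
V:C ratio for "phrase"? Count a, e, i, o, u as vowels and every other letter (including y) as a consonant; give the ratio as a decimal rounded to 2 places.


Word: "phrase"
Vowels (a,e,i,o,u): 2
Consonants: 4
Ratio = 2/4
= 0.50


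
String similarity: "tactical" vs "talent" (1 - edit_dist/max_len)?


Word 1: "tactical" (length 8)
Word 2: "talent" (length 6)
One optimal edit sequence:
  1. keep 't'
  2. keep 'a'
  3. delete 'c'  (+1)
  4. delete 't'  (+1)
  5. substitute 'i' -> 'l'  (+1)
  6. substitute 'c' -> 'e'  (+1)
  7. substitute 'a' -> 'n'  (+1)
  8. substitute 'l' -> 't'  (+1)
Edit distance = 6
Max length = max(8, 6) = 8
Similarity = 1 - 6/8
= 0.2500


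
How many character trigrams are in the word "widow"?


Word: "widow" (length 5)
Number of 3-grams = length - 3 + 1 = 5 - 3 + 1
= 3


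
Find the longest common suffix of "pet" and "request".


Word 1: "pet"
Word 2: "request"
Comparing from end:
  Pos -1: 't' == 't'
  Pos -2: 'e' != 's' (stop)
LCS = "t" (length 1)


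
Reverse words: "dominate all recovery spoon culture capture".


Original: "dominate all recovery spoon culture capture"
Words (1..n): dominate | all | recovery | spoon | culture | capture
Reversed (n..1): capture | culture | spoon | recovery | all | dominate
Result = "capture culture spoon recovery all dominate"


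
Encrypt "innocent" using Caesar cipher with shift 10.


Word: "innocent"
Shift: 10
Each letter → (letter + shift) mod 26:
  'i' (8) + 10 = 18 → 's'
  'n' (13) + 10 = 23 → 'x'
  'n' (13) + 10 = 23 → 'x'
  'o' (14) + 10 = 24 → 'y'
  'c' (2) + 10 = 12 → 'm'
  'e' (4) + 10 = 14 → 'o'
  'n' (13) + 10 = 23 → 'x'
  't' (19) + 10 = 3 → 'd'
Result = "sxxymoxd"


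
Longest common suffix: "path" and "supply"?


Word 1: "path"
Word 2: "supply"
Comparing from end:
  Pos -1: 'h' != 'y' (stop)
LCS = "" (length 0)


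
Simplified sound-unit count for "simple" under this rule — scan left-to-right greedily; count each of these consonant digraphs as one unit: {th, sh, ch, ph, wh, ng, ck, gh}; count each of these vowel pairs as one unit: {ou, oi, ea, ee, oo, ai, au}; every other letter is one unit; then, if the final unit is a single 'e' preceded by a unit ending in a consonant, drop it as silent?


Word: "simple" (6 letters)
Left-to-right scan:
  [1] 's' (letter)
  [2] 'i' (letter)
  [3] 'm' (letter)
  [4] 'p' (letter)
  [5] 'l' (letter)
  [6] 'e' (letter)
Units from scan: 6
Final unit is 'e' after a consonant -> drop as silent (-1)
Sound units = 5 units
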